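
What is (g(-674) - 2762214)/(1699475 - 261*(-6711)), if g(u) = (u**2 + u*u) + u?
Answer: -927168/1725523 ≈ -0.53733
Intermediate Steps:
g(u) = u + 2*u**2 (g(u) = (u**2 + u**2) + u = 2*u**2 + u = u + 2*u**2)
(g(-674) - 2762214)/(1699475 - 261*(-6711)) = (-674*(1 + 2*(-674)) - 2762214)/(1699475 - 261*(-6711)) = (-674*(1 - 1348) - 2762214)/(1699475 + 1751571) = (-674*(-1347) - 2762214)/3451046 = (907878 - 2762214)*(1/3451046) = -1854336*1/3451046 = -927168/1725523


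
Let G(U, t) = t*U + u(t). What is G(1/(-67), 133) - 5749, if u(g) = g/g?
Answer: -385249/67 ≈ -5750.0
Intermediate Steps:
u(g) = 1
G(U, t) = 1 + U*t (G(U, t) = t*U + 1 = U*t + 1 = 1 + U*t)
G(1/(-67), 133) - 5749 = (1 + 133/(-67)) - 5749 = (1 - 1/67*133) - 5749 = (1 - 133/67) - 5749 = -66/67 - 5749 = -385249/67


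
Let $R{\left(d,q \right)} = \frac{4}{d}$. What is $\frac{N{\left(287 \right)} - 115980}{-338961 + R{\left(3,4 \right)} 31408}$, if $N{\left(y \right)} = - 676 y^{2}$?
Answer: $\frac{167392272}{891251} \approx 187.82$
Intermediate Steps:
$\frac{N{\left(287 \right)} - 115980}{-338961 + R{\left(3,4 \right)} 31408} = \frac{- 676 \cdot 287^{2} - 115980}{-338961 + \frac{4}{3} \cdot 31408} = \frac{\left(-676\right) 82369 - 115980}{-338961 + 4 \cdot \frac{1}{3} \cdot 31408} = \frac{-55681444 - 115980}{-338961 + \frac{4}{3} \cdot 31408} = - \frac{55797424}{-338961 + \frac{125632}{3}} = - \frac{55797424}{- \frac{891251}{3}} = \left(-55797424\right) \left(- \frac{3}{891251}\right) = \frac{167392272}{891251}$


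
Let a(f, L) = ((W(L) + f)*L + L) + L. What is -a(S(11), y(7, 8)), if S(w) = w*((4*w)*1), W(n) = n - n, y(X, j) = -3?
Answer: 1458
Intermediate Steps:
W(n) = 0
S(w) = 4*w**2 (S(w) = w*(4*w) = 4*w**2)
a(f, L) = 2*L + L*f (a(f, L) = ((0 + f)*L + L) + L = (f*L + L) + L = (L*f + L) + L = (L + L*f) + L = 2*L + L*f)
-a(S(11), y(7, 8)) = -(-3)*(2 + 4*11**2) = -(-3)*(2 + 4*121) = -(-3)*(2 + 484) = -(-3)*486 = -1*(-1458) = 1458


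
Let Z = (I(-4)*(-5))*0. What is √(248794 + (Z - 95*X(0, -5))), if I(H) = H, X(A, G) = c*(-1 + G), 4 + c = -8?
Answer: √241954 ≈ 491.89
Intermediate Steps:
c = -12 (c = -4 - 8 = -12)
X(A, G) = 12 - 12*G (X(A, G) = -12*(-1 + G) = 12 - 12*G)
Z = 0 (Z = -4*(-5)*0 = 20*0 = 0)
√(248794 + (Z - 95*X(0, -5))) = √(248794 + (0 - 95*(12 - 12*(-5)))) = √(248794 + (0 - 95*(12 + 60))) = √(248794 + (0 - 95*72)) = √(248794 + (0 - 6840)) = √(248794 - 6840) = √241954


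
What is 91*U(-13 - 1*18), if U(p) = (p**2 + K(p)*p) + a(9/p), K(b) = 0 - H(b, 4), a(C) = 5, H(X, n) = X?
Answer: 455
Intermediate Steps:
K(b) = -b (K(b) = 0 - b = -b)
U(p) = 5 (U(p) = (p**2 + (-p)*p) + 5 = (p**2 - p**2) + 5 = 0 + 5 = 5)
91*U(-13 - 1*18) = 91*5 = 455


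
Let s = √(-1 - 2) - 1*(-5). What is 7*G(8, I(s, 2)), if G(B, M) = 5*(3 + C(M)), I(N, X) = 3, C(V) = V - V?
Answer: 105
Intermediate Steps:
C(V) = 0
s = 5 + I*√3 (s = √(-3) + 5 = I*√3 + 5 = 5 + I*√3 ≈ 5.0 + 1.732*I)
G(B, M) = 15 (G(B, M) = 5*(3 + 0) = 5*3 = 15)
7*G(8, I(s, 2)) = 7*15 = 105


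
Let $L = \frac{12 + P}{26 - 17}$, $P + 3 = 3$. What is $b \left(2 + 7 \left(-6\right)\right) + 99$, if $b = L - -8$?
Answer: $- \frac{823}{3} \approx -274.33$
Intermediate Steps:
$P = 0$ ($P = -3 + 3 = 0$)
$L = \frac{4}{3}$ ($L = \frac{12 + 0}{26 - 17} = \frac{12}{9} = 12 \cdot \frac{1}{9} = \frac{4}{3} \approx 1.3333$)
$b = \frac{28}{3}$ ($b = \frac{4}{3} - -8 = \frac{4}{3} + 8 = \frac{28}{3} \approx 9.3333$)
$b \left(2 + 7 \left(-6\right)\right) + 99 = \frac{28 \left(2 + 7 \left(-6\right)\right)}{3} + 99 = \frac{28 \left(2 - 42\right)}{3} + 99 = \frac{28}{3} \left(-40\right) + 99 = - \frac{1120}{3} + 99 = - \frac{823}{3}$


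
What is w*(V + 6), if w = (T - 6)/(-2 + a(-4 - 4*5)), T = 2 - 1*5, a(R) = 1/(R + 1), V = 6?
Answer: 2484/47 ≈ 52.851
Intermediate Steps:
a(R) = 1/(1 + R)
T = -3 (T = 2 - 5 = -3)
w = 207/47 (w = (-3 - 6)/(-2 + 1/(1 + (-4 - 4*5))) = -9/(-2 + 1/(1 + (-4 - 20))) = -9/(-2 + 1/(1 - 24)) = -9/(-2 + 1/(-23)) = -9/(-2 - 1/23) = -9/(-47/23) = -9*(-23/47) = 207/47 ≈ 4.4043)
w*(V + 6) = 207*(6 + 6)/47 = (207/47)*12 = 2484/47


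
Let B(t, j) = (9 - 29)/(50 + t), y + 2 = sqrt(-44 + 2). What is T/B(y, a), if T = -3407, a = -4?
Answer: 40884/5 + 3407*I*sqrt(42)/20 ≈ 8176.8 + 1104.0*I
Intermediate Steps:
y = -2 + I*sqrt(42) (y = -2 + sqrt(-44 + 2) = -2 + sqrt(-42) = -2 + I*sqrt(42) ≈ -2.0 + 6.4807*I)
B(t, j) = -20/(50 + t)
T/B(y, a) = -(-40884/5 - 3407*I*sqrt(42)/20) = -3407*(-12/5 - I*sqrt(42)/20) = 40884/5 + 3407*I*sqrt(42)/20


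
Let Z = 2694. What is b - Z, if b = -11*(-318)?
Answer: 804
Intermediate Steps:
b = 3498
b - Z = 3498 - 1*2694 = 3498 - 2694 = 804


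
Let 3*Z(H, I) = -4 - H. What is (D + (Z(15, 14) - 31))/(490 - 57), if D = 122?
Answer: 254/1299 ≈ 0.19553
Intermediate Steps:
Z(H, I) = -4/3 - H/3 (Z(H, I) = (-4 - H)/3 = -4/3 - H/3)
(D + (Z(15, 14) - 31))/(490 - 57) = (122 + ((-4/3 - ⅓*15) - 31))/(490 - 57) = (122 + ((-4/3 - 5) - 31))/433 = (122 + (-19/3 - 31))*(1/433) = (122 - 112/3)*(1/433) = (254/3)*(1/433) = 254/1299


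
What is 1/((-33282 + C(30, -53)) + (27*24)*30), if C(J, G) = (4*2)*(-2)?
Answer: -1/13858 ≈ -7.2161e-5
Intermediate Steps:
C(J, G) = -16 (C(J, G) = 8*(-2) = -16)
1/((-33282 + C(30, -53)) + (27*24)*30) = 1/((-33282 - 16) + (27*24)*30) = 1/(-33298 + 648*30) = 1/(-33298 + 19440) = 1/(-13858) = -1/13858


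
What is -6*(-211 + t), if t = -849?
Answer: 6360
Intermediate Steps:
-6*(-211 + t) = -6*(-211 - 849) = -6*(-1060) = 6360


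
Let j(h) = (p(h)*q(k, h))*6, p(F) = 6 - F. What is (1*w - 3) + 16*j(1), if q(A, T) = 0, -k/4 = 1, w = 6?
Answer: 3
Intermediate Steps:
k = -4 (k = -4*1 = -4)
j(h) = 0 (j(h) = ((6 - h)*0)*6 = 0*6 = 0)
(1*w - 3) + 16*j(1) = (1*6 - 3) + 16*0 = (6 - 3) + 0 = 3 + 0 = 3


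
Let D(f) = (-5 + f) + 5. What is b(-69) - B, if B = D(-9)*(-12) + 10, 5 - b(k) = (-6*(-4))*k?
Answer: 1543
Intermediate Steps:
D(f) = f
b(k) = 5 - 24*k (b(k) = 5 - (-6*(-4))*k = 5 - 24*k)
B = 118 (B = -9*(-12) + 10 = 108 + 10 = 118)
b(-69) - B = (5 - 24*(-69)) - 1*118 = (5 + 1656) - 118 = 1661 - 118 = 1543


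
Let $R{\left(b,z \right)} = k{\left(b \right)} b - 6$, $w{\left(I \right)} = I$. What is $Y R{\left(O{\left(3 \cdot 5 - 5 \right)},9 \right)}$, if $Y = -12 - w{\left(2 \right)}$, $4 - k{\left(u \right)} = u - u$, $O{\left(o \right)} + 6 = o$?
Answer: $-140$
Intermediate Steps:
$O{\left(o \right)} = -6 + o$
$k{\left(u \right)} = 4$ ($k{\left(u \right)} = 4 - \left(u - u\right) = 4 - 0 = 4 + 0 = 4$)
$R{\left(b,z \right)} = -6 + 4 b$ ($R{\left(b,z \right)} = 4 b - 6 = -6 + 4 b$)
$Y = -14$ ($Y = -12 - 2 = -14$)
$Y R{\left(O{\left(3 \cdot 5 - 5 \right)},9 \right)} = - 14 \left(-6 + 4 \left(-6 + \left(3 \cdot 5 - 5\right)\right)\right) = - 14 \left(-6 + 4 \left(-6 + \left(15 - 5\right)\right)\right) = - 14 \left(-6 + 4 \left(-6 + 10\right)\right) = - 14 \left(-6 + 4 \cdot 4\right) = - 14 \left(-6 + 16\right) = \left(-14\right) 10 = -140$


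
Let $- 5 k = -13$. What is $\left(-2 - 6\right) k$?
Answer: $- \frac{104}{5} \approx -20.8$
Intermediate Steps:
$k = \frac{13}{5}$ ($k = \left(- \frac{1}{5}\right) \left(-13\right) = \frac{13}{5} \approx 2.6$)
$\left(-2 - 6\right) k = \left(-2 - 6\right) \frac{13}{5} = \left(-8\right) \frac{13}{5} = - \frac{104}{5}$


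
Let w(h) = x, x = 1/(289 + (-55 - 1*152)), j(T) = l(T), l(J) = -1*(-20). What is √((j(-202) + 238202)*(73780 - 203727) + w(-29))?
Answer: I*√208149718989334/82 ≈ 1.7594e+5*I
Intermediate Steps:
l(J) = 20
j(T) = 20
x = 1/82 (x = 1/(289 + (-55 - 152)) = 1/(289 - 207) = 1/82 ≈ 0.012195)
w(h) = 1/82
√((j(-202) + 238202)*(73780 - 203727) + w(-29)) = √((20 + 238202)*(73780 - 203727) + 1/82) = √(238222*(-129947) + 1/82) = √(-30956234234 + 1/82) = √(-2538411207187/82) = I*√208149718989334/82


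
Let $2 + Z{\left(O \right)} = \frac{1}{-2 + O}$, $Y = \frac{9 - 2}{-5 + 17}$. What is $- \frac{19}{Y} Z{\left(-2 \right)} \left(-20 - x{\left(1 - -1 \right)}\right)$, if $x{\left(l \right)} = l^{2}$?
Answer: $- \frac{12312}{7} \approx -1758.9$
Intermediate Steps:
$Y = \frac{7}{12} \approx 0.58333$
$Z{\left(O \right)} = -2 + \frac{1}{-2 + O}$
$- \frac{19}{Y} Z{\left(-2 \right)} \left(-20 - x{\left(1 - -1 \right)}\right) = - \frac{19}{\frac{7}{12}} \frac{5 - -4}{-2 - 2} \left(-20 - \left(1 - -1\right)^{2}\right) = \left(-19\right) \frac{12}{7} \frac{5 + 4}{-4} \left(-20 - \left(1 + 1\right)^{2}\right) = - \frac{228 \left(\left(- \frac{1}{4}\right) 9\right)}{7} \left(-20 - 2^{2}\right) = \left(- \frac{228}{7}\right) \left(- \frac{9}{4}\right) \left(-20 - 4\right) = \frac{513 \left(-20 - 4\right)}{7} = \frac{513}{7} \left(-24\right) = - \frac{12312}{7}$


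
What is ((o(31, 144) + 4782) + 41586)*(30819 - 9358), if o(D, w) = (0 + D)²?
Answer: 1015727669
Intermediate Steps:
o(D, w) = D²
((o(31, 144) + 4782) + 41586)*(30819 - 9358) = ((31² + 4782) + 41586)*(30819 - 9358) = ((961 + 4782) + 41586)*21461 = (5743 + 41586)*21461 = 47329*21461 = 1015727669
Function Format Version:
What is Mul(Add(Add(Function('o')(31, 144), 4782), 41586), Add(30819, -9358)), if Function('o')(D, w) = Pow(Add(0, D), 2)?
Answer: 1015727669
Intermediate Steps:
Function('o')(D, w) = Pow(D, 2)
Mul(Add(Add(Function('o')(31, 144), 4782), 41586), Add(30819, -9358)) = Mul(Add(Add(Pow(31, 2), 4782), 41586), Add(30819, -9358)) = Mul(Add(Add(961, 4782), 41586), 21461) = Mul(Add(5743, 41586), 21461) = Mul(47329, 21461) = 1015727669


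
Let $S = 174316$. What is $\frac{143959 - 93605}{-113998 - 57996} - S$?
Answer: $- \frac{14990678229}{85997} \approx -1.7432 \cdot 10^{5}$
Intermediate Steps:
$\frac{143959 - 93605}{-113998 - 57996} - S = \frac{143959 - 93605}{-113998 - 57996} - 174316 = \frac{50354}{-171994} - 174316 = 50354 \left(- \frac{1}{171994}\right) - 174316 = - \frac{25177}{85997} - 174316 = - \frac{14990678229}{85997}$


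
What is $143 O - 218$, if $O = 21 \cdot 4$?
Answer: $11794$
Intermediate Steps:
$O = 84$
$143 O - 218 = 143 \cdot 84 - 218 = 12012 - 218 = 11794$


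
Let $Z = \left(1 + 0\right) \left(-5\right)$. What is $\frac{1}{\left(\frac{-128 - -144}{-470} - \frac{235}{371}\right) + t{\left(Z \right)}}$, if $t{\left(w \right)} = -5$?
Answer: $- \frac{87185}{494118} \approx -0.17645$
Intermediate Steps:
$Z = -5$ ($Z = 1 \left(-5\right) = -5$)
$\frac{1}{\left(\frac{-128 - -144}{-470} - \frac{235}{371}\right) + t{\left(Z \right)}} = \frac{1}{\left(\frac{-128 - -144}{-470} - \frac{235}{371}\right) - 5} = \frac{1}{\left(\left(-128 + 144\right) \left(- \frac{1}{470}\right) - \frac{235}{371}\right) - 5} = \frac{1}{\left(16 \left(- \frac{1}{470}\right) - \frac{235}{371}\right) - 5} = \frac{1}{\left(- \frac{8}{235} - \frac{235}{371}\right) - 5} = \frac{1}{- \frac{58193}{87185} - 5} = \frac{1}{- \frac{494118}{87185}} = - \frac{87185}{494118}$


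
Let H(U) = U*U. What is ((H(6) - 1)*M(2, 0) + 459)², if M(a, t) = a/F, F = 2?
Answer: 244036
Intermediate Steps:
M(a, t) = a/2
H(U) = U²
((H(6) - 1)*M(2, 0) + 459)² = ((6² - 1)*((½)*2) + 459)² = ((36 - 1)*1 + 459)² = (35*1 + 459)² = (35 + 459)² = 494² = 244036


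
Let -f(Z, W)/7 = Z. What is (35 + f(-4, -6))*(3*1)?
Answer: 189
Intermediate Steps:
f(Z, W) = -7*Z
(35 + f(-4, -6))*(3*1) = (35 - 7*(-4))*(3*1) = (35 + 28)*3 = 63*3 = 189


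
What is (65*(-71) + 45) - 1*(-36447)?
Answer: 31877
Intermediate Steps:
(65*(-71) + 45) - 1*(-36447) = (-4615 + 45) + 36447 = -4570 + 36447 = 31877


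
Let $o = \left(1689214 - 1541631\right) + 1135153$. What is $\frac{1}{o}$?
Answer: $\frac{1}{1282736} \approx 7.7958 \cdot 10^{-7}$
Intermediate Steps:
$o = 1282736$ ($o = \left(1689214 - 1541631\right) + 1135153 = 147583 + 1135153 = 1282736$)
$\frac{1}{o} = \frac{1}{1282736}$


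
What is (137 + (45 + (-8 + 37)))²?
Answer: 44521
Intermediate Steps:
(137 + (45 + (-8 + 37)))² = (137 + (45 + 29))² = (137 + 74)² = 211² = 44521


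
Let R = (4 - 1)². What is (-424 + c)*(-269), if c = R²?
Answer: 92267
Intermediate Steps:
R = 9 (R = 3² = 9)
c = 81 (c = 9² = 81)
(-424 + c)*(-269) = (-424 + 81)*(-269) = -343*(-269) = 92267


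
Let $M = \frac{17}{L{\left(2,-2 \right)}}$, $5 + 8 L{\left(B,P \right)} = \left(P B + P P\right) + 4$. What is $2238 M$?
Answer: $-304368$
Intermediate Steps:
$L{\left(B,P \right)} = - \frac{1}{8} + \frac{P^{2}}{8} + \frac{B P}{8}$ ($L{\left(B,P \right)} = - \frac{5}{8} + \frac{\left(P B + P P\right) + 4}{8} = - \frac{5}{8} + \frac{\left(B P + P^{2}\right) + 4}{8} = - \frac{5}{8} + \frac{\left(P^{2} + B P\right) + 4}{8} = - \frac{5}{8} + \frac{4 + P^{2} + B P}{8} = - \frac{5}{8} + \left(\frac{1}{2} + \frac{P^{2}}{8} + \frac{B P}{8}\right) = - \frac{1}{8} + \frac{P^{2}}{8} + \frac{B P}{8}$)
$M = -136$ ($M = \frac{17}{- \frac{1}{8} + \frac{\left(-2\right)^{2}}{8} + \frac{1}{8} \cdot 2 \left(-2\right)} = \frac{17}{- \frac{1}{8} + \frac{1}{8} \cdot 4 - \frac{1}{2}} = \frac{17}{- \frac{1}{8} + \frac{1}{2} - \frac{1}{2}} = \frac{17}{- \frac{1}{8}} = 17 \left(-8\right) = -136$)
$2238 M = 2238 \left(-136\right) = -304368$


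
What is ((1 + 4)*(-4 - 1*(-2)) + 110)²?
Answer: 10000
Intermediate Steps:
((1 + 4)*(-4 - 1*(-2)) + 110)² = (5*(-4 + 2) + 110)² = (5*(-2) + 110)² = (-10 + 110)² = 100² = 10000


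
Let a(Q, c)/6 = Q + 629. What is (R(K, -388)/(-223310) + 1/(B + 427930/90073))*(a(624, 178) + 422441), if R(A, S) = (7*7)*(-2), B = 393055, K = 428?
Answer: 150043357808387616/790608308272795 ≈ 189.78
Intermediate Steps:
a(Q, c) = 3774 + 6*Q (a(Q, c) = 6*(Q + 629) = 6*(629 + Q) = 3774 + 6*Q)
R(A, S) = -98 (R(A, S) = 49*(-2) = -98)
(R(K, -388)/(-223310) + 1/(B + 427930/90073))*(a(624, 178) + 422441) = (-98/(-223310) + 1/(393055 + 427930/90073))*((3774 + 6*624) + 422441) = (-98*(-1/223310) + 1/(393055 + 427930*(1/90073)))*((3774 + 3744) + 422441) = (49/111655 + 1/(393055 + 427930/90073))*(7518 + 422441) = (49/111655 + 1/(35404070945/90073))*429959 = (49/111655 + 90073/35404070945)*429959 = (348971315424/790608308272795)*429959 = 150043357808387616/790608308272795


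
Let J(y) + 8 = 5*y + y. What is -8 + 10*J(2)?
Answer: 32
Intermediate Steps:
J(y) = -8 + 6*y (J(y) = -8 + (5*y + y) = -8 + 6*y)
-8 + 10*J(2) = -8 + 10*(-8 + 6*2) = -8 + 10*(-8 + 12) = -8 + 10*4 = -8 + 40 = 32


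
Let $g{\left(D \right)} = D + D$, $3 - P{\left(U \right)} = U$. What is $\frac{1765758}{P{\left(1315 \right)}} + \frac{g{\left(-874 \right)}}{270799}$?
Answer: $- \frac{239083897009}{177644144} \approx -1345.9$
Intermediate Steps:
$P{\left(U \right)} = 3 - U$
$g{\left(D \right)} = 2 D$
$\frac{1765758}{P{\left(1315 \right)}} + \frac{g{\left(-874 \right)}}{270799} = \frac{1765758}{3 - 1315} + \frac{2 \left(-874\right)}{270799} = \frac{1765758}{3 - 1315} - \frac{1748}{270799} = \frac{1765758}{-1312} - \frac{1748}{270799} = 1765758 \left(- \frac{1}{1312}\right) - \frac{1748}{270799} = - \frac{882879}{656} - \frac{1748}{270799} = - \frac{239083897009}{177644144}$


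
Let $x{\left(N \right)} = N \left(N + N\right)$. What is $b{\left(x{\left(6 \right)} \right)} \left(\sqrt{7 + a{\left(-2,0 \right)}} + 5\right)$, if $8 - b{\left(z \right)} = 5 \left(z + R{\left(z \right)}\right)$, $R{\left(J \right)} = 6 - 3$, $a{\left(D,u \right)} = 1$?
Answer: $-1835 - 734 \sqrt{2} \approx -2873.0$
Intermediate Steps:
$x{\left(N \right)} = 2 N^{2}$ ($x{\left(N \right)} = N 2 N = 2 N^{2}$)
$R{\left(J \right)} = 3$ ($R{\left(J \right)} = 6 - 3 = 3$)
$b{\left(z \right)} = -7 - 5 z$ ($b{\left(z \right)} = 8 - 5 \left(z + 3\right) = 8 - 5 \left(3 + z\right) = 8 - \left(15 + 5 z\right) = -7 - 5 z$)
$b{\left(x{\left(6 \right)} \right)} \left(\sqrt{7 + a{\left(-2,0 \right)}} + 5\right) = \left(-7 - 5 \cdot 2 \cdot 6^{2}\right) \left(\sqrt{7 + 1} + 5\right) = \left(-7 - 5 \cdot 2 \cdot 36\right) \left(\sqrt{8} + 5\right) = \left(-7 - 360\right) \left(2 \sqrt{2} + 5\right) = \left(-7 - 360\right) \left(5 + 2 \sqrt{2}\right) = - 367 \left(5 + 2 \sqrt{2}\right) = -1835 - 734 \sqrt{2}$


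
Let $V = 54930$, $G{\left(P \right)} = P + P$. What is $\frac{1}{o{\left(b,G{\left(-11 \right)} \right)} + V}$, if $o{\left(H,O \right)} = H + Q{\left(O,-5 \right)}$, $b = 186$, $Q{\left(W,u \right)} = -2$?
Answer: $\frac{1}{55114} \approx 1.8144 \cdot 10^{-5}$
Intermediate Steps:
$G{\left(P \right)} = 2 P$
$o{\left(H,O \right)} = -2 + H$ ($o{\left(H,O \right)} = H - 2 = -2 + H$)
$\frac{1}{o{\left(b,G{\left(-11 \right)} \right)} + V} = \frac{1}{\left(-2 + 186\right) + 54930} = \frac{1}{184 + 54930} = \frac{1}{55114}$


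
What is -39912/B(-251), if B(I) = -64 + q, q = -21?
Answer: 39912/85 ≈ 469.55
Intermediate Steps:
B(I) = -85 (B(I) = -64 - 21 = -85)
-39912/B(-251) = -39912/(-85) = -39912*(-1/85) = 39912/85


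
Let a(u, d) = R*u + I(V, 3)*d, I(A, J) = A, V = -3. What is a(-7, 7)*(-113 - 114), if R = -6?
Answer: -4767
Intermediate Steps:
a(u, d) = -6*u - 3*d
a(-7, 7)*(-113 - 114) = (-6*(-7) - 3*7)*(-113 - 114) = (42 - 21)*(-227) = 21*(-227) = -4767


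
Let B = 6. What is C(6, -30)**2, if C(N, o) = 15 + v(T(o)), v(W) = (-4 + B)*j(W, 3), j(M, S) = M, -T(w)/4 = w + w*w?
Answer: 48233025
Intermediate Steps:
T(w) = -4*w - 4*w**2 (T(w) = -4*(w + w*w) = -4*(w + w**2) = -4*w - 4*w**2)
v(W) = 2*W (v(W) = (-4 + 6)*W = 2*W)
C(N, o) = 15 - 8*o*(1 + o) (C(N, o) = 15 + 2*(-4*o*(1 + o)) = 15 - 8*o*(1 + o))
C(6, -30)**2 = (15 - 8*(-30)*(1 - 30))**2 = (15 - 8*(-30)*(-29))**2 = (15 - 6960)**2 = (-6945)**2 = 48233025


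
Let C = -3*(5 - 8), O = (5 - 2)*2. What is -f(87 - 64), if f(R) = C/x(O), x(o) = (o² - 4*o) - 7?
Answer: -9/5 ≈ -1.8000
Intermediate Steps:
O = 6 (O = 3*2 = 6)
x(o) = -7 + o² - 4*o
C = 9 (C = -3*(-3) = 9)
f(R) = 9/5 (f(R) = 9/(-7 + 6² - 4*6) = 9/(-7 + 36 - 24) = 9/5)
-f(87 - 64) = -1*9/5 = -9/5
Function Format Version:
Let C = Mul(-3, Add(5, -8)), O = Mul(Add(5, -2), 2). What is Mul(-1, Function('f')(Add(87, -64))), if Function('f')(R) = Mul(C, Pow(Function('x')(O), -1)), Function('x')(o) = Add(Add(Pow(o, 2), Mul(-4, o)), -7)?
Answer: Rational(-9, 5) ≈ -1.8000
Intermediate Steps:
O = 6 (O = Mul(3, 2) = 6)
Function('x')(o) = Add(-7, Pow(o, 2), Mul(-4, o))
C = 9 (C = Mul(-3, -3) = 9)
Function('f')(R) = Rational(9, 5) (Function('f')(R) = Mul(9, Pow(Add(-7, Pow(6, 2), Mul(-4, 6)), -1)) = Mul(9, Pow(Add(-7, 36, -24), -1)) = Mul(9, Pow(5, -1)) = Mul(9, Rational(1, 5)) = Rational(9, 5))
Mul(-1, Function('f')(Add(87, -64))) = Mul(-1, Rational(9, 5)) = Rational(-9, 5)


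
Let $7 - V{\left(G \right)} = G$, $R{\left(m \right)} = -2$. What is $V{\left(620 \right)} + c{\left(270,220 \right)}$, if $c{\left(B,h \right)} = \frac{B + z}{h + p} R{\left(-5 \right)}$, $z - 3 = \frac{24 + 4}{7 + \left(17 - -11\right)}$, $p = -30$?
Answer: $- \frac{292544}{475} \approx -615.88$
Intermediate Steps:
$V{\left(G \right)} = 7 - G$
$z = \frac{19}{5}$ ($z = 3 + \frac{24 + 4}{7 + \left(17 - -11\right)} = 3 + \frac{28}{7 + \left(17 + 11\right)} = 3 + \frac{28}{7 + 28} = 3 + \frac{28}{35} = 3 + 28 \cdot \frac{1}{35} = 3 + \frac{4}{5} = \frac{19}{5} \approx 3.8$)
$c{\left(B,h \right)} = - \frac{2 \left(\frac{19}{5} + B\right)}{-30 + h}$ ($c{\left(B,h \right)} = \frac{B + \frac{19}{5}}{h - 30} \left(-2\right) = \frac{\frac{19}{5} + B}{-30 + h} \left(-2\right) = - \frac{2 \left(\frac{19}{5} + B\right)}{-30 + h}$)
$V{\left(620 \right)} + c{\left(270,220 \right)} = \left(7 - 620\right) + \frac{2 \left(-19 - 1350\right)}{5 \left(-30 + 220\right)} = \left(7 - 620\right) + \frac{2 \left(-19 - 1350\right)}{5 \cdot 190} = -613 + \frac{2}{5} \cdot \frac{1}{190} \left(-1369\right) = -613 - \frac{1369}{475} = - \frac{292544}{475}$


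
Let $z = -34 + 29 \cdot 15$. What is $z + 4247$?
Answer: $4648$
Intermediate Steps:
$z = 401$ ($z = -34 + 435 = 401$)
$z + 4247 = 401 + 4247 = 4648$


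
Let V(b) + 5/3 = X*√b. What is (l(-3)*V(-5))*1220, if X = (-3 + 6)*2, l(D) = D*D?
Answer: -18300 + 65880*I*√5 ≈ -18300.0 + 1.4731e+5*I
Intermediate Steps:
l(D) = D²
X = 6 (X = 3*2 = 6)
V(b) = -5/3 + 6*√b
(l(-3)*V(-5))*1220 = ((-3)²*(-5/3 + 6*√(-5)))*1220 = (9*(-5/3 + 6*(I*√5)))*1220 = (9*(-5/3 + 6*I*√5))*1220 = (-15 + 54*I*√5)*1220 = -18300 + 65880*I*√5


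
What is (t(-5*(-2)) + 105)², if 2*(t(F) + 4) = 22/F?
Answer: 1042441/100 ≈ 10424.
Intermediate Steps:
t(F) = -4 + 11/F (t(F) = -4 + (22/F)/2 = -4 + 11/F)
(t(-5*(-2)) + 105)² = ((-4 + 11/((-5*(-2)))) + 105)² = ((-4 + 11/10) + 105)² = (-29/10 + 105)² = (1021/10)² = 1042441/100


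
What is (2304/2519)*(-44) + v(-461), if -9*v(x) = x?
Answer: 22625/2061 ≈ 10.978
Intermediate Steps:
v(x) = -x/9
(2304/2519)*(-44) + v(-461) = (2304/2519)*(-44) - ⅑*(-461) = (2304*(1/2519))*(-44) + 461/9 = (2304/2519)*(-44) + 461/9 = -9216/229 + 461/9 = 22625/2061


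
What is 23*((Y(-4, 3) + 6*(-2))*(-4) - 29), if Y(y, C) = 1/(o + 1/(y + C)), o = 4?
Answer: 1219/3 ≈ 406.33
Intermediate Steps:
Y(y, C) = 1/(4 + 1/(C + y)) (Y(y, C) = 1/(4 + 1/(y + C)) = 1/(4 + 1/(C + y)))
23*((Y(-4, 3) + 6*(-2))*(-4) - 29) = 23*(((3 - 4)/(1 + 4*3 + 4*(-4)) + 6*(-2))*(-4) - 29) = 23*((-1/(1 + 12 - 16) - 12)*(-4) - 29) = 23*((-1/(-3) - 12)*(-4) - 29) = 23*((-⅓*(-1) - 12)*(-4) - 29) = 23*((⅓ - 12)*(-4) - 29) = 23*(-35/3*(-4) - 29) = 23*(140/3 - 29) = 23*(53/3) = 1219/3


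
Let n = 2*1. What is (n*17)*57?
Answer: 1938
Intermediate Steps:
n = 2
(n*17)*57 = (2*17)*57 = 34*57 = 1938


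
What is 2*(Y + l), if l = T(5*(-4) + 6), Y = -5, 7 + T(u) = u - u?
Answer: -24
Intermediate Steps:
T(u) = -7 (T(u) = -7 + (u - u) = -7 + 0 = -7)
l = -7
2*(Y + l) = 2*(-5 - 7) = 2*(-12) = -24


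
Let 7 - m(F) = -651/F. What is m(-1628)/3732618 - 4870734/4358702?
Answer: -14798976355785673/13243266807054504 ≈ -1.1175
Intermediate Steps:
m(F) = 7 + 651/F (m(F) = 7 - (-651)/F = 7 + 651/F)
m(-1628)/3732618 - 4870734/4358702 = (7 + 651/(-1628))/3732618 - 4870734/4358702 = (7 + 651*(-1/1628))*(1/3732618) - 4870734*1/4358702 = (7 - 651/1628)*(1/3732618) - 2435367/2179351 = (10745/1628)*(1/3732618) - 2435367/2179351 = 10745/6076702104 - 2435367/2179351 = -14798976355785673/13243266807054504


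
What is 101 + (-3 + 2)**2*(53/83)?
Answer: 8436/83 ≈ 101.64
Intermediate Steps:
101 + (-3 + 2)**2*(53/83) = 101 + (-1)**2*(53*(1/83)) = 101 + 1*(53/83) = 101 + 53/83 = 8436/83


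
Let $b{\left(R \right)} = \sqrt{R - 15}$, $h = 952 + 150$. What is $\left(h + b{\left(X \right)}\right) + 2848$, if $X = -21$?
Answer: $3950 + 6 i \approx 3950.0 + 6.0 i$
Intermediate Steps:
$h = 1102$
$b{\left(R \right)} = \sqrt{-15 + R}$
$\left(h + b{\left(X \right)}\right) + 2848 = \left(1102 + \sqrt{-15 - 21}\right) + 2848 = \left(1102 + \sqrt{-36}\right) + 2848 = \left(1102 + 6 i\right) + 2848 = 3950 + 6 i$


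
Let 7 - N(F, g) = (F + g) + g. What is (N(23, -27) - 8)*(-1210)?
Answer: -36300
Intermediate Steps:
N(F, g) = 7 - F - 2*g (N(F, g) = 7 - ((F + g) + g) = 7 - (F + 2*g) = 7 + (-F - 2*g) = 7 - F - 2*g)
(N(23, -27) - 8)*(-1210) = ((7 - 1*23 - 2*(-27)) - 8)*(-1210) = ((7 - 23 + 54) - 8)*(-1210) = (38 - 8)*(-1210) = 30*(-1210) = -36300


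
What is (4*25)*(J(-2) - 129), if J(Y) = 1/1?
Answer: -12800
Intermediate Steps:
J(Y) = 1
(4*25)*(J(-2) - 129) = (4*25)*(1 - 129) = 100*(-128) = -12800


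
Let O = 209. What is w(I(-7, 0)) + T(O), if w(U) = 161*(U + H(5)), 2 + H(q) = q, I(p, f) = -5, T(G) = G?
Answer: -113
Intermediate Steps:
H(q) = -2 + q
w(U) = 483 + 161*U (w(U) = 161*(U + (-2 + 5)) = 161*(U + 3) = 161*(3 + U) = 483 + 161*U)
w(I(-7, 0)) + T(O) = (483 + 161*(-5)) + 209 = (483 - 805) + 209 = -322 + 209 = -113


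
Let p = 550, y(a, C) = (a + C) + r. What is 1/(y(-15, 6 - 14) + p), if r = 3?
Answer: 1/530 ≈ 0.0018868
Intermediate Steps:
y(a, C) = 3 + C + a (y(a, C) = (a + C) + 3 = (C + a) + 3 = 3 + C + a)
1/(y(-15, 6 - 14) + p) = 1/((3 + (6 - 14) - 15) + 550) = 1/((3 - 8 - 15) + 550) = 1/(-20 + 550) = 1/530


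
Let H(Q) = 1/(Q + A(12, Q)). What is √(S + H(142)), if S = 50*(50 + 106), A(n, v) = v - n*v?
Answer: √3931979645/710 ≈ 88.318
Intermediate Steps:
A(n, v) = v - n*v
S = 7800 (S = 50*156 = 7800)
H(Q) = -1/(10*Q) (H(Q) = 1/(Q + Q*(1 - 1*12)) = 1/(Q + Q*(1 - 12)) = 1/(Q + Q*(-11)) = 1/(Q - 11*Q) = 1/(-10*Q) = -1/(10*Q))
√(S + H(142)) = √(7800 - ⅒/142) = √(7800 - ⅒*1/142) = √(7800 - 1/1420) = √(11075999/1420) = √3931979645/710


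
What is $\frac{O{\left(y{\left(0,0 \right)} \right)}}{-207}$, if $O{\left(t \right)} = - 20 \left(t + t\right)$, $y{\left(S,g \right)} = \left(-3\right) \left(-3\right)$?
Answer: $\frac{40}{23} \approx 1.7391$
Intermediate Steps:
$y{\left(S,g \right)} = 9$
$O{\left(t \right)} = - 40 t$ ($O{\left(t \right)} = - 20 \cdot 2 t = - 40 t$)
$\frac{O{\left(y{\left(0,0 \right)} \right)}}{-207} = \frac{\left(-40\right) 9}{-207} = \left(-360\right) \left(- \frac{1}{207}\right) = \frac{40}{23}$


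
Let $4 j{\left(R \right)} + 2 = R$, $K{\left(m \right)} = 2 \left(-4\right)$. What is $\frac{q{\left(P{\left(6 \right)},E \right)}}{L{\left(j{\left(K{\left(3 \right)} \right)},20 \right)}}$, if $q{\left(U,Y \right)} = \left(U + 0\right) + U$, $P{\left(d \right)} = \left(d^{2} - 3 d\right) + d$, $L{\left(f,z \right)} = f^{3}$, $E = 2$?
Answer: $- \frac{384}{125} \approx -3.072$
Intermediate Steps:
$K{\left(m \right)} = -8$
$j{\left(R \right)} = - \frac{1}{2} + \frac{R}{4}$
$P{\left(d \right)} = d^{2} - 2 d$
$q{\left(U,Y \right)} = 2 U$ ($q{\left(U,Y \right)} = U + U = 2 U$)
$\frac{q{\left(P{\left(6 \right)},E \right)}}{L{\left(j{\left(K{\left(3 \right)} \right)},20 \right)}} = \frac{2 \cdot 6 \left(-2 + 6\right)}{\left(- \frac{1}{2} + \frac{1}{4} \left(-8\right)\right)^{3}} = \frac{2 \cdot 6 \cdot 4}{\left(- \frac{1}{2} - 2\right)^{3}} = \frac{2 \cdot 24}{\left(- \frac{5}{2}\right)^{3}} = \frac{48}{- \frac{125}{8}} = 48 \left(- \frac{8}{125}\right) = - \frac{384}{125}$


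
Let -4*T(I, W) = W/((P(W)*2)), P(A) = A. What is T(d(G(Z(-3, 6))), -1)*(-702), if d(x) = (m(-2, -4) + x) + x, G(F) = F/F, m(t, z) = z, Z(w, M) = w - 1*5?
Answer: 351/4 ≈ 87.750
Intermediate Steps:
Z(w, M) = -5 + w (Z(w, M) = w - 5 = -5 + w)
G(F) = 1
d(x) = -4 + 2*x (d(x) = (-4 + x) + x = -4 + 2*x)
T(I, W) = -1/8 (T(I, W) = -W/(4*(W*2)) = -W/(4*(2*W)) = -W*1/(2*W)/4 = -1/4*1/2 = -1/8)
T(d(G(Z(-3, 6))), -1)*(-702) = -1/8*(-702) = 351/4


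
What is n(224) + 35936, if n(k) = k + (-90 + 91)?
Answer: 36161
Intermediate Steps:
n(k) = 1 + k (n(k) = k + 1 = 1 + k)
n(224) + 35936 = (1 + 224) + 35936 = 225 + 35936 = 36161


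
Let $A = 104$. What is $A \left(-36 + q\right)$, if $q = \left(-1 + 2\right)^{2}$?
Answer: $-3640$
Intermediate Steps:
$q = 1$ ($q = 1^{2} = 1$)
$A \left(-36 + q\right) = 104 \left(-36 + 1\right) = 104 \left(-35\right) = -3640$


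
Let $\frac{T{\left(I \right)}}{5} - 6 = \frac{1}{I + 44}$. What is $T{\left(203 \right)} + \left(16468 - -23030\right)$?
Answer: $\frac{9763421}{247} \approx 39528.0$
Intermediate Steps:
$T{\left(I \right)} = 30 + \frac{5}{44 + I}$ ($T{\left(I \right)} = 30 + \frac{5}{I + 44} = 30 + \frac{5}{44 + I}$)
$T{\left(203 \right)} + \left(16468 - -23030\right) = \frac{5 \left(265 + 6 \cdot 203\right)}{44 + 203} + \left(16468 - -23030\right) = \frac{5 \left(265 + 1218\right)}{247} + \left(16468 + 23030\right) = 5 \cdot \frac{1}{247} \cdot 1483 + 39498 = \frac{7415}{247} + 39498 = \frac{9763421}{247}$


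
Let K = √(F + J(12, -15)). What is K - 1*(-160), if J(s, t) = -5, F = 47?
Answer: 160 + √42 ≈ 166.48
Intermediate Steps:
K = √42 (K = √(47 - 5) = √42 ≈ 6.4807)
K - 1*(-160) = √42 - 1*(-160) = √42 + 160 = 160 + √42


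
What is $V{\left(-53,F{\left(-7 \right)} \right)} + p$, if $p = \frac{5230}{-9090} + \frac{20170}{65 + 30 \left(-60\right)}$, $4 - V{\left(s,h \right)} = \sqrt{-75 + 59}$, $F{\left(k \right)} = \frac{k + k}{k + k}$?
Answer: $- \frac{2586695}{315423} - 4 i \approx -8.2007 - 4.0 i$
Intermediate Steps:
$F{\left(k \right)} = 1$ ($F{\left(k \right)} = \frac{2 k}{2 k} = 2 k \frac{1}{2 k} = 1$)
$V{\left(s,h \right)} = 4 - 4 i$ ($V{\left(s,h \right)} = 4 - \sqrt{-75 + 59} = 4 - \sqrt{-16} = 4 - 4 i$)
$p = - \frac{3848387}{315423}$ ($p = 5230 \left(- \frac{1}{9090}\right) + \frac{20170}{65 - 1800} = - \frac{523}{909} + \frac{20170}{-1735} = - \frac{523}{909} + 20170 \left(- \frac{1}{1735}\right) = - \frac{523}{909} - \frac{4034}{347} = - \frac{3848387}{315423} \approx -12.201$)
$V{\left(-53,F{\left(-7 \right)} \right)} + p = \left(4 - 4 i\right) - \frac{3848387}{315423} = - \frac{2586695}{315423} - 4 i$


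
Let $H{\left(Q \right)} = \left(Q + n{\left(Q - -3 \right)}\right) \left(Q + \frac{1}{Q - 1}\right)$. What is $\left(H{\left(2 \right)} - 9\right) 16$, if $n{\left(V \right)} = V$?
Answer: $192$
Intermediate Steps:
$H{\left(Q \right)} = \left(3 + 2 Q\right) \left(Q + \frac{1}{-1 + Q}\right)$ ($H{\left(Q \right)} = \left(Q + \left(Q - -3\right)\right) \left(Q + \frac{1}{Q - 1}\right) = \left(Q + \left(Q + 3\right)\right) \left(Q + \frac{1}{-1 + Q}\right) = \left(Q + \left(3 + Q\right)\right) \left(Q + \frac{1}{-1 + Q}\right) = \left(3 + 2 Q\right) \left(Q + \frac{1}{-1 + Q}\right)$)
$\left(H{\left(2 \right)} - 9\right) 16 = \left(\frac{3 + 2^{2} - 2 + 2 \cdot 2^{3}}{-1 + 2} - 9\right) 16 = \left(\frac{3 + 4 - 2 + 2 \cdot 8}{1} - 9\right) 16 = \left(1 \left(3 + 4 - 2 + 16\right) - 9\right) 16 = \left(1 \cdot 21 - 9\right) 16 = \left(21 - 9\right) 16 = 12 \cdot 16 = 192$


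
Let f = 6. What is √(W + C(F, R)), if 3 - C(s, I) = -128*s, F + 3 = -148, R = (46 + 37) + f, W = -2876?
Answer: 149*I ≈ 149.0*I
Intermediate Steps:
R = 89 (R = (46 + 37) + 6 = 83 + 6 = 89)
F = -151 (F = -3 - 148 = -151)
C(s, I) = 3 + 128*s (C(s, I) = 3 - (-128)*s = 3 + 128*s)
√(W + C(F, R)) = √(-2876 + (3 + 128*(-151))) = √(-2876 + (3 - 19328)) = √(-2876 - 19325) = √(-22201) = 149*I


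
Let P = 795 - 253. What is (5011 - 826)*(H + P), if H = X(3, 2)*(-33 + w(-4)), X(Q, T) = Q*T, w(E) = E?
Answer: 1339200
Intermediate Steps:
P = 542
H = -222 (H = (3*2)*(-33 - 4) = 6*(-37) = -222)
(5011 - 826)*(H + P) = (5011 - 826)*(-222 + 542) = 4185*320 = 1339200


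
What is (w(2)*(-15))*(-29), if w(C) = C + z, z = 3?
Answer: 2175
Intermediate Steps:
w(C) = 3 + C (w(C) = C + 3 = 3 + C)
(w(2)*(-15))*(-29) = ((3 + 2)*(-15))*(-29) = (5*(-15))*(-29) = -75*(-29) = 2175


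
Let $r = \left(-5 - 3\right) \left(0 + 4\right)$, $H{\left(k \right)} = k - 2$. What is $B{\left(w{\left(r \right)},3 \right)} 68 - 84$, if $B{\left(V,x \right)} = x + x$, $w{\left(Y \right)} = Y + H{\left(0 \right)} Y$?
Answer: $324$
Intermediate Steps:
$H{\left(k \right)} = -2 + k$
$r = -32$ ($r = \left(-8\right) 4 = -32$)
$w{\left(Y \right)} = - Y$ ($w{\left(Y \right)} = Y + \left(-2 + 0\right) Y = Y - 2 Y = - Y$)
$B{\left(V,x \right)} = 2 x$
$B{\left(w{\left(r \right)},3 \right)} 68 - 84 = 2 \cdot 3 \cdot 68 - 84 = 6 \cdot 68 - 84 = 408 - 84 = 324$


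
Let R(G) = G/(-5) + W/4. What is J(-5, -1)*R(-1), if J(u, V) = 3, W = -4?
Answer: -12/5 ≈ -2.4000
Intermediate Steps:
R(G) = -1 - G/5 (R(G) = G/(-5) - 4/4 = G*(-1/5) - 4*1/4 = -G/5 - 1 = -1 - G/5)
J(-5, -1)*R(-1) = 3*(-1 - 1/5*(-1)) = 3*(-1 + 1/5) = 3*(-4/5) = -12/5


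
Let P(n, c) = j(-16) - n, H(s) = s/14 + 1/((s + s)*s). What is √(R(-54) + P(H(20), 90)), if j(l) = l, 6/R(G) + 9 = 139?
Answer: 17*I*√796978/3640 ≈ 4.1694*I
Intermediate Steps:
R(G) = 3/65 (R(G) = 6/(-9 + 139) = 6/130 = 6*(1/130) = 3/65)
H(s) = 1/(2*s²) + s/14 (H(s) = s*(1/14) + 1/(((2*s))*s) = s/14 + (1/(2*s))/s = s/14 + 1/(2*s²) = 1/(2*s²) + s/14)
P(n, c) = -16 - n
√(R(-54) + P(H(20), 90)) = √(3/65 + (-16 - (7 + 20³)/(14*20²))) = √(3/65 + (-16 - (7 + 8000)/(14*400))) = √(3/65 + (-16 - 8007/(14*400))) = √(3/65 + (-16 - 1*8007/5600)) = √(3/65 + (-16 - 8007/5600)) = √(3/65 - 97607/5600) = √(-1265531/72800) = 17*I*√796978/3640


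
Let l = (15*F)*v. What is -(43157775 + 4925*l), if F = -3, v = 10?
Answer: -40941525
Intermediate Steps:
l = -450 (l = (15*(-3))*10 = -45*10 = -450)
-(43157775 + 4925*l) = -4925/(1/(8763 - 450)) = -4925/(1/8313) = -4925/1/8313 = -4925*8313 = -40941525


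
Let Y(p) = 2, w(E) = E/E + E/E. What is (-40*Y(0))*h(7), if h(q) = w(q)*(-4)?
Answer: 640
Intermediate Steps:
w(E) = 2 (w(E) = 1 + 1 = 2)
h(q) = -8 (h(q) = 2*(-4) = -8)
(-40*Y(0))*h(7) = -40*2*(-8) = -80*(-8) = 640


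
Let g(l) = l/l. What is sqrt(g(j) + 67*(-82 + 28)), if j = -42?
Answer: I*sqrt(3617) ≈ 60.141*I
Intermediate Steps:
g(l) = 1
sqrt(g(j) + 67*(-82 + 28)) = sqrt(1 + 67*(-82 + 28)) = sqrt(1 + 67*(-54)) = sqrt(1 - 3618) = sqrt(-3617) = I*sqrt(3617)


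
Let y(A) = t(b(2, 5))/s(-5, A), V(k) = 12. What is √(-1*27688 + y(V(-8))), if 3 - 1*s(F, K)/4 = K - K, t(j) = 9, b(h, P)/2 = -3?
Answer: I*√110749/2 ≈ 166.39*I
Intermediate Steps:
b(h, P) = -6 (b(h, P) = 2*(-3) = -6)
s(F, K) = 12 (s(F, K) = 12 - 4*(K - K) = 12 - 4*0 = 12 + 0 = 12)
y(A) = ¾ (y(A) = 9/12 = 9*(1/12) = ¾)
√(-1*27688 + y(V(-8))) = √(-1*27688 + ¾) = √(-27688 + ¾) = √(-110749/4) = I*√110749/2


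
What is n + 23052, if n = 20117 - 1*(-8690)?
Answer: 51859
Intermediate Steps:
n = 28807 (n = 20117 + 8690 = 28807)
n + 23052 = 28807 + 23052 = 51859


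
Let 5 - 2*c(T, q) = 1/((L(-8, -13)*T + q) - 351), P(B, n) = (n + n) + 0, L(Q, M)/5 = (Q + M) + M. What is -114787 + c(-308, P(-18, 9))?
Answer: -5971893182/52027 ≈ -1.1478e+5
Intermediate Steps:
L(Q, M) = 5*Q + 10*M (L(Q, M) = 5*((Q + M) + M) = 5*((M + Q) + M) = 5*(Q + 2*M) = 5*Q + 10*M)
P(B, n) = 2*n (P(B, n) = 2*n + 0 = 2*n)
c(T, q) = 5/2 - 1/(2*(-351 + q - 170*T)) (c(T, q) = 5/2 - 1/(2*(((5*(-8) + 10*(-13))*T + q) - 351)) = 5/2 - 1/(2*(((-40 - 130)*T + q) - 351)) = 5/2 - 1/(2*((-170*T + q) - 351)) = 5/2 - 1/(2*((q - 170*T) - 351)) = 5/2 - 1/(2*(-351 + q - 170*T)))
-114787 + c(-308, P(-18, 9)) = -114787 + (1756 - 10*9 + 850*(-308))/(2*(351 - 2*9 + 170*(-308))) = -114787 + (1756 - 5*18 - 261800)/(2*(351 - 1*18 - 52360)) = -114787 + (1756 - 90 - 261800)/(2*(351 - 18 - 52360)) = -114787 + (½)*(-260134)/(-52027) = -114787 + (½)*(-1/52027)*(-260134) = -114787 + 130067/52027 = -5971893182/52027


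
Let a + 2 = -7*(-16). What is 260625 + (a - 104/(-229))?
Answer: 59708419/229 ≈ 2.6074e+5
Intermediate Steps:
a = 110 (a = -2 - 7*(-16) = -2 + 112 = 110)
260625 + (a - 104/(-229)) = 260625 + (110 - 104/(-229)) = 260625 + (110 - 104*(-1/229)) = 260625 + (110 + 104/229) = 260625 + 25294/229 = 59708419/229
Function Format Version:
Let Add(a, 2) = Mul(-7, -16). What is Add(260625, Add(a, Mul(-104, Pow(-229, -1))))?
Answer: Rational(59708419, 229) ≈ 2.6074e+5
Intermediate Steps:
a = 110 (a = Add(-2, Mul(-7, -16)) = Add(-2, 112) = 110)
Add(260625, Add(a, Mul(-104, Pow(-229, -1)))) = Add(260625, Add(110, Mul(-104, Pow(-229, -1)))) = Add(260625, Add(110, Mul(-104, Rational(-1, 229)))) = Add(260625, Add(110, Rational(104, 229))) = Add(260625, Rational(25294, 229)) = Rational(59708419, 229)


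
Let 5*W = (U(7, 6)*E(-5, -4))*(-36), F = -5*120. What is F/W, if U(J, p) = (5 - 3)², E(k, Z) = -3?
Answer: -125/18 ≈ -6.9444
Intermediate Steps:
U(J, p) = 4 (U(J, p) = 2² = 4)
F = -600
W = 432/5 (W = ((4*(-3))*(-36))/5 = (-12*(-36))/5 = (⅕)*432 = 432/5 ≈ 86.400)
F/W = -600/432/5 = -600*5/432 = -125/18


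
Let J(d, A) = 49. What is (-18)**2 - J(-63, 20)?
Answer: 275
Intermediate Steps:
(-18)**2 - J(-63, 20) = (-18)**2 - 1*49 = 324 - 49 = 275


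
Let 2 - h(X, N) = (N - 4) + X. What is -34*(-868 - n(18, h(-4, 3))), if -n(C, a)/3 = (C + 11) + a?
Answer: 25840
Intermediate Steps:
h(X, N) = 6 - N - X (h(X, N) = 2 - ((N - 4) + X) = 2 - ((-4 + N) + X) = 2 - (-4 + N + X) = 2 + (4 - N - X) = 6 - N - X)
n(C, a) = -33 - 3*C - 3*a (n(C, a) = -3*((C + 11) + a) = -3*((11 + C) + a) = -3*(11 + C + a) = -33 - 3*C - 3*a)
-34*(-868 - n(18, h(-4, 3))) = -34*(-868 - (-33 - 3*18 - 3*(6 - 1*3 - 1*(-4)))) = -34*(-868 - (-33 - 54 - 3*(6 - 3 + 4))) = -34*(-868 - (-33 - 54 - 3*7)) = -34*(-868 - (-33 - 54 - 21)) = -34*(-868 - 1*(-108)) = -34*(-868 + 108) = -34*(-760) = 25840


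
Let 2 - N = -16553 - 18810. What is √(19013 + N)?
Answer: 3*√6042 ≈ 233.19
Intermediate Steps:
N = 35365 (N = 2 - (-16553 - 18810) = 2 - 1*(-35363) = 2 + 35363 = 35365)
√(19013 + N) = √(19013 + 35365) = √54378 = 3*√6042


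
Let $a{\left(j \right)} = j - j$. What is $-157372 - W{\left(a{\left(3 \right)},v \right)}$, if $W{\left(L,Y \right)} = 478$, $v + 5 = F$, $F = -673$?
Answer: $-157850$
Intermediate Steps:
$v = -678$ ($v = -5 - 673 = -678$)
$a{\left(j \right)} = 0$
$-157372 - W{\left(a{\left(3 \right)},v \right)} = -157372 - 478 = -157850$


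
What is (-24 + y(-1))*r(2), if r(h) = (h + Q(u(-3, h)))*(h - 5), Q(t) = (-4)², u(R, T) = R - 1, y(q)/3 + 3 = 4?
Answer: 1134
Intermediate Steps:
y(q) = 3 (y(q) = -9 + 3*4 = -9 + 12 = 3)
u(R, T) = -1 + R
Q(t) = 16
r(h) = (-5 + h)*(16 + h) (r(h) = (h + 16)*(h - 5) = (16 + h)*(-5 + h) = (-5 + h)*(16 + h))
(-24 + y(-1))*r(2) = (-24 + 3)*(-80 + 2² + 11*2) = -21*(-80 + 4 + 22) = -21*(-54) = 1134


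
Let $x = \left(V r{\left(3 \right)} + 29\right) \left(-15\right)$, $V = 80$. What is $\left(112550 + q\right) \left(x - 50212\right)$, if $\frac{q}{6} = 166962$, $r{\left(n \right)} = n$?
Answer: $-60448625534$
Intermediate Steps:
$q = 1001772$ ($q = 6 \cdot 166962 = 1001772$)
$x = -4035$ ($x = \left(80 \cdot 3 + 29\right) \left(-15\right) = \left(240 + 29\right) \left(-15\right) = 269 \left(-15\right) = -4035$)
$\left(112550 + q\right) \left(x - 50212\right) = \left(112550 + 1001772\right) \left(-4035 - 50212\right) = 1114322 \left(-54247\right) = -60448625534$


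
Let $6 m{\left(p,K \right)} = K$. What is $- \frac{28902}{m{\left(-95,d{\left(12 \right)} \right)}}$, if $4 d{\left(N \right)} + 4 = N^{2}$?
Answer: $- \frac{173412}{35} \approx -4954.6$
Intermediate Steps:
$d{\left(N \right)} = -1 + \frac{N^{2}}{4}$
$m{\left(p,K \right)} = \frac{K}{6}$
$- \frac{28902}{m{\left(-95,d{\left(12 \right)} \right)}} = - \frac{28902}{\frac{1}{6} \left(-1 + \frac{12^{2}}{4}\right)} = - \frac{28902}{\frac{1}{6} \left(-1 + \frac{1}{4} \cdot 144\right)} = - \frac{28902}{\frac{1}{6} \left(-1 + 36\right)} = - \frac{28902}{\frac{1}{6} \cdot 35} = - \frac{28902}{\frac{35}{6}} = \left(-28902\right) \frac{6}{35} = - \frac{173412}{35}$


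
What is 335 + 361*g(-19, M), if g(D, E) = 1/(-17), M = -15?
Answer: 5334/17 ≈ 313.76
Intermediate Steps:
g(D, E) = -1/17
335 + 361*g(-19, M) = 335 + 361*(-1/17) = 335 - 361/17 = 5334/17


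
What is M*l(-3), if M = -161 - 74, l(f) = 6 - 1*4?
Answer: -470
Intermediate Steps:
l(f) = 2 (l(f) = 6 - 4 = 2)
M = -235
M*l(-3) = -235*2 = -470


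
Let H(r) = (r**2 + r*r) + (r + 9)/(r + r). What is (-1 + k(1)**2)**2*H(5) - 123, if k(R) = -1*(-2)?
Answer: 1698/5 ≈ 339.60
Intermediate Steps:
k(R) = 2
H(r) = 2*r**2 + (9 + r)/(2*r) (H(r) = (r**2 + r**2) + (9 + r)/((2*r)) = 2*r**2 + (9 + r)*(1/(2*r)) = 2*r**2 + (9 + r)/(2*r))
(-1 + k(1)**2)**2*H(5) - 123 = (-1 + 2**2)**2*((1/2)*(9 + 5 + 4*5**3)/5) - 123 = (-1 + 4)**2*((1/2)*(1/5)*(9 + 5 + 4*125)) - 123 = 3**2*((1/2)*(1/5)*(9 + 5 + 500)) - 123 = 9*((1/2)*(1/5)*514) - 123 = 9*(257/5) - 123 = 2313/5 - 123 = 1698/5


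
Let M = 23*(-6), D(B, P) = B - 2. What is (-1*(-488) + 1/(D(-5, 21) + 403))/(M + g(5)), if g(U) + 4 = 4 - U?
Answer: -193249/56628 ≈ -3.4126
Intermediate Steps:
D(B, P) = -2 + B
M = -138
g(U) = -U (g(U) = -4 + (4 - U) = -U)
(-1*(-488) + 1/(D(-5, 21) + 403))/(M + g(5)) = (-1*(-488) + 1/((-2 - 5) + 403))/(-138 - 1*5) = (488 + 1/(-7 + 403))/(-138 - 5) = (488 + 1/396)/(-143) = (488 + 1/396)*(-1/143) = (193249/396)*(-1/143) = -193249/56628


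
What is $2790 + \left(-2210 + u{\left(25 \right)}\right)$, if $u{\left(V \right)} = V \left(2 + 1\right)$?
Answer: $655$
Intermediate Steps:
$u{\left(V \right)} = 3 V$ ($u{\left(V \right)} = V 3 = 3 V$)
$2790 + \left(-2210 + u{\left(25 \right)}\right) = 2790 + \left(-2210 + 3 \cdot 25\right) = 2790 + \left(-2210 + 75\right) = 2790 - 2135 = 655$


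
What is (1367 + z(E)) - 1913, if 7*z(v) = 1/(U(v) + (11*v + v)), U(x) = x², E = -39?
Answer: -4024565/7371 ≈ -546.00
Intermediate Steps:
z(v) = 1/(7*(v² + 12*v)) (z(v) = 1/(7*(v² + (11*v + v))) = 1/(7*(v² + 12*v)))
(1367 + z(E)) - 1913 = (1367 + (⅐)/(-39*(12 - 39))) - 1913 = (1367 + (⅐)*(-1/39)/(-27)) - 1913 = (1367 + (⅐)*(-1/39)*(-1/27)) - 1913 = (1367 + 1/7371) - 1913 = 10076158/7371 - 1913 = -4024565/7371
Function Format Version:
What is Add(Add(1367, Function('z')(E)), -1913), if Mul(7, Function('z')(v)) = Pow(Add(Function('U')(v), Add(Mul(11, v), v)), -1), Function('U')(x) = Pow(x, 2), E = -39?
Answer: Rational(-4024565, 7371) ≈ -546.00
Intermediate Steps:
Function('z')(v) = Mul(Rational(1, 7), Pow(Add(Pow(v, 2), Mul(12, v)), -1)) (Function('z')(v) = Mul(Rational(1, 7), Pow(Add(Pow(v, 2), Add(Mul(11, v), v)), -1)) = Mul(Rational(1, 7), Pow(Add(Pow(v, 2), Mul(12, v)), -1)))
Add(Add(1367, Function('z')(E)), -1913) = Add(Add(1367, Mul(Rational(1, 7), Pow(-39, -1), Pow(Add(12, -39), -1))), -1913) = Add(Add(1367, Mul(Rational(1, 7), Rational(-1, 39), Pow(-27, -1))), -1913) = Add(Add(1367, Mul(Rational(1, 7), Rational(-1, 39), Rational(-1, 27))), -1913) = Add(Add(1367, Rational(1, 7371)), -1913) = Add(Rational(10076158, 7371), -1913) = Rational(-4024565, 7371)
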